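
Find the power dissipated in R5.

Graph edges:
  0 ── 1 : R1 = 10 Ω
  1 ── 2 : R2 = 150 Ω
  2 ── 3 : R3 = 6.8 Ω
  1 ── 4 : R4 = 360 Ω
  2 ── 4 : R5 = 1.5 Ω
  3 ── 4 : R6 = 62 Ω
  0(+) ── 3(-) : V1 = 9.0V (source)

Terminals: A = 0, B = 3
Nodal analysis, taking node 3 as the 0 V reference.
Source V1 fixes V_0 = 9 V.
KCL at each unknown node (sum of currents leaving = 0; resistances in Ω):
  Node 1: (V_1 - 9)/10 + (V_1 - V_2)/150 + (V_1 - V_4)/360 = 0
  Node 2: (V_2 - V_1)/150 + (V_2 - 0)/6.8 + (V_2 - V_4)/1.5 = 0
  Node 4: (V_4 - V_1)/360 + (V_4 - V_2)/1.5 + (V_4 - 0)/62 = 0
Collecting terms (coefficients in siemens):
  0.1094·V_1 - 0.006667·V_2 - 0.002778·V_4 = 0.9
  0.8204·V_2 - 0.006667·V_1 - 0.6667·V_4 = 0
  0.6856·V_4 - 0.002778·V_1 - 0.6667·V_2 = 0
Solving these 3 simultaneous equations (Gaussian elimination) gives:
  V_1 = 8.263 V, V_2 = 0.4497 V, V_4 = 0.4708 V
I_R5 = (V_2 - V_4)/R5 = (0.4497 - 0.4708)/1.5 = -0.01405 A
P_R5 = I_R5² × R5 = (-0.01405)² × 1.5 = 0.0002961 W

Final answer: 0.0002961 W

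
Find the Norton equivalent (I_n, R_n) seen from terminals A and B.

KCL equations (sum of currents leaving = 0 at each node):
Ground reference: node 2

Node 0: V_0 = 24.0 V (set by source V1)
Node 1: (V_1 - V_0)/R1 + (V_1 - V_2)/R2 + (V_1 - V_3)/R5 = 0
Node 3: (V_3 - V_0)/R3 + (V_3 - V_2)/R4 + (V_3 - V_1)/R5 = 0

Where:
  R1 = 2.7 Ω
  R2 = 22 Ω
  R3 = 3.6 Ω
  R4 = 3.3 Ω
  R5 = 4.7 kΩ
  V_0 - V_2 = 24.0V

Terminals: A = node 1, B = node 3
Find the Thévenin equivalent first; then I_n = V_th/R_th and R_n = R_th.
Step 1 — V_th is the open-circuit voltage V_A - V_B (nothing connected across the terminals).
Nodal analysis, taking node 2 as the 0 V reference.
Source V1 fixes V_0 = 24 V.
KCL at each unknown node (sum of currents leaving = 0; resistances in Ω):
  Node 1: (V_1 - 24)/2.7 + (V_1 - 0)/22 + (V_1 - V_3)/4700 = 0
  Node 3: (V_3 - 24)/3.6 + (V_3 - 0)/3.3 + (V_3 - V_1)/4700 = 0
Collecting terms (coefficients in siemens):
  0.416·V_1 - 0.0002128·V_3 = 8.889
  0.581·V_3 - 0.0002128·V_1 = 6.667
Determinant D = (0.416)(0.581) - (-0.0002128)(-0.0002128) = 0.2417
V_1 = [(8.889)(0.581) - (-0.0002128)(6.667)]/D = 21.37 V
V_3 = [(0.416)(6.667) - (8.889)(-0.0002128)]/D = 11.48 V
V_th = V_1 - V_3 = 21.37 - 11.48 = 9.89 V
Step 2 — R_th: zero the source — replace V1 by a short circuit (node 2 merges into node 0) — and find the resistance seen between A (node 1) and B (node 3).
Reduce the network between node 1 (A) and node 3 (B) by series/parallel combination:
  Rp1 = R1 ‖ R2 (parallel, both between nodes 0 and 1) = 1/(1/2.7 + 1/22) = 2.405 Ω
  Rp2 = R3 ‖ R4 (parallel, both between nodes 0 and 3) = 1/(1/3.6 + 1/3.3) = 1.722 Ω
  Rs1 = Rp1 + Rp2 (series, joined only at node 0) = 2.405 + 1.722 = 4.127 Ω
  Rp3 = R5 ‖ Rs1 (parallel, both between nodes 1 and 3) = 1/(1/4700 + 1/4.127) = 4.123 Ω
R_th = 4.123 Ω
I_n = V_th/R_th = 9.89/4.123 = 2.399 A, and R_n = R_th = 4.123 Ω

Final answer: I_n = 2.399 A, R_n = 4.123 Ω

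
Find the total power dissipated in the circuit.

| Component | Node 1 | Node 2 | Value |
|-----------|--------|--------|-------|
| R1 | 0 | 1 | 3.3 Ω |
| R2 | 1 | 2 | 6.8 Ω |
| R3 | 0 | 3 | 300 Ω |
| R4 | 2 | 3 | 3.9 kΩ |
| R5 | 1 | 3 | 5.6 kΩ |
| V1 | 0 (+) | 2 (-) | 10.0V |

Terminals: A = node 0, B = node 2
Nodal analysis, taking node 2 as the 0 V reference.
Source V1 fixes V_0 = 10 V.
KCL at each unknown node (sum of currents leaving = 0; resistances in Ω):
  Node 1: (V_1 - 10)/3.3 + (V_1 - 0)/6.8 + (V_1 - V_3)/5600 = 0
  Node 3: (V_3 - 10)/300 + (V_3 - 0)/3900 + (V_3 - V_1)/5600 = 0
Collecting terms (coefficients in siemens):
  0.4503·V_1 - 0.0001786·V_3 = 3.03
  0.003768·V_3 - 0.0001786·V_1 = 0.03333
Determinant D = (0.4503)(0.003768) - (-0.0001786)(-0.0001786) = 0.001697
V_1 = [(3.03)(0.003768) - (-0.0001786)(0.03333)]/D = 6.734 V
V_3 = [(0.4503)(0.03333) - (3.03)(-0.0001786)]/D = 9.165 V
Power in each resistor, P = (ΔV)²/R:
  P_R1 = (10 - 6.734)²/3.3 = 3.233 W
  P_R2 = (6.734 - 0)²/6.8 = 6.668 W
  P_R3 = (10 - 9.165)²/300 = 0.002325 W
  P_R4 = (0 - 9.165)²/3900 = 0.02154 W
  P_R5 = (6.734 - 9.165)²/5600 = 0.001055 W
P_total = P_R1 + P_R2 + P_R3 + P_R4 + P_R5 = 9.926 W

Final answer: 9.926 W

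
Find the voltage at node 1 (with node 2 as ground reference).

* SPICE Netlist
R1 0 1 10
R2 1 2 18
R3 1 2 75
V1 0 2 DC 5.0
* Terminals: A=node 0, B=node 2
Nodal analysis, taking node 2 as the 0 V reference.
Source V1 fixes V_0 = 5 V.
KCL at each unknown node (sum of currents leaving = 0; resistances in Ω):
  Node 1: (V_1 - 5)/10 + (V_1 - 0)/18 + (V_1 - 0)/75 = 0
Collecting terms: 0.1689 × V_1 = 0.5  =>  V_1 = 2.961 V
The requested potential is V_1 = 2.961 V.

Final answer: V_1 = 2.961 V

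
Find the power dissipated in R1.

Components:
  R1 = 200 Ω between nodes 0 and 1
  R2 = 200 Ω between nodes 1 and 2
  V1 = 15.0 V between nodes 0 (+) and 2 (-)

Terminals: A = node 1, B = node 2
Nodal analysis, taking node 2 as the 0 V reference.
Source V1 fixes V_0 = 15 V.
KCL at each unknown node (sum of currents leaving = 0; resistances in Ω):
  Node 1: (V_1 - 15)/200 + (V_1 - 0)/200 = 0
Collecting terms: 0.01 × V_1 = 0.075  =>  V_1 = 7.5 V
I_R1 = (V_0 - V_1)/R1 = (15 - 7.5)/200 = 0.0375 A
P_R1 = I_R1² × R1 = (0.0375)² × 200 = 0.2812 W

Final answer: 0.2812 W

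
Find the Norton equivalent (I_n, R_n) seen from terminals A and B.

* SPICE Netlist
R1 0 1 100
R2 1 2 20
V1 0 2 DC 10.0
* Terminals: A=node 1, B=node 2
Find the Thévenin equivalent first; then I_n = V_th/R_th and R_n = R_th.
Step 1 — V_th is the open-circuit voltage V_A - V_B (nothing connected across the terminals).
Nodal analysis, taking node 2 as the 0 V reference.
Source V1 fixes V_0 = 10 V.
KCL at each unknown node (sum of currents leaving = 0; resistances in Ω):
  Node 1: (V_1 - 10)/100 + (V_1 - 0)/20 = 0
Collecting terms: 0.06 × V_1 = 0.1  =>  V_1 = 1.667 V
V_th = V_1 - V_2 = 1.667 - 0 = 1.667 V
Step 2 — R_th: zero the source — replace V1 by a short circuit (node 2 merges into node 0) — and find the resistance seen between A (node 1) and B (node 0).
Reduce the network between node 1 (A) and node 0 (B) by series/parallel combination:
  Rp1 = R1 ‖ R2 (parallel, both between nodes 0 and 1) = 1/(1/100 + 1/20) = 16.67 Ω
R_th = 16.67 Ω
I_n = V_th/R_th = 1.667/16.67 = 0.1 A, and R_n = R_th = 16.67 Ω

Final answer: I_n = 0.1 A, R_n = 16.67 Ω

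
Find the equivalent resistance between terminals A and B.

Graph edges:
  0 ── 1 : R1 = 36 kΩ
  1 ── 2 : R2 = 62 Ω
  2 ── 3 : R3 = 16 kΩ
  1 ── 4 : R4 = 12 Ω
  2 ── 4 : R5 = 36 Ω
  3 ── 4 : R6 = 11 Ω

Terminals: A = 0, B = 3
The network is not a plain series/parallel combination. Inject a 1 A test current into terminal A (node 0) and return it from terminal B (node 3); then R_eq = V_A / (1 A).
Nodal analysis, taking node 3 as the 0 V reference.
Current source I_test pushes 1 A into node 0 and draws it out of node 3.
KCL at each unknown node (sum of currents leaving = 0; resistances in Ω):
  Node 0: (V_0 - V_1)/36000 - 1 = 0
  Node 1: (V_1 - V_0)/36000 + (V_1 - V_2)/62 + (V_1 - V_4)/12 = 0
  Node 2: (V_2 - V_1)/62 + (V_2 - 0)/16000 + (V_2 - V_4)/36 = 0
  Node 4: (V_4 - V_1)/12 + (V_4 - V_2)/36 + (V_4 - 0)/11 = 0
Collecting terms (coefficients in siemens):
  0.00002778·V_0 - 0.00002778·V_1 = 1
  0.09949·V_1 - 0.00002778·V_0 - 0.01613·V_2 - 0.08333·V_4 = 0
  0.04397·V_2 - 0.01613·V_1 - 0.02778·V_4 = 0
  0.202·V_4 - 0.08333·V_1 - 0.02778·V_2 = 0
Solving these 4 simultaneous equations (Gaussian elimination) gives:
  V_0 = 36020 V, V_1 = 21.68 V, V_2 = 14.89 V, V_4 = 10.99 V
R_eq = V_0 / 1 A = 36020 Ω = 36.02 kΩ

Final answer: 36.02 kΩ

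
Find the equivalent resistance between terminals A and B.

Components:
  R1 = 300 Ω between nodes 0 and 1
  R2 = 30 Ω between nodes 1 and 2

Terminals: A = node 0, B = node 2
Reduce the network between node 0 (A) and node 2 (B) by series/parallel combination:
  Rs1 = R1 + R2 (series, joined only at node 1) = 300 + 30 = 330 Ω
R_eq = 330 Ω

Final answer: 330 Ω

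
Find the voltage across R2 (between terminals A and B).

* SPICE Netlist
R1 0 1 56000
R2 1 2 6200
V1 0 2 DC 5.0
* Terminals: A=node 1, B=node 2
R1 and R2 are in series across V1 (node 0 → node 1 → node 2), and the output A–B is taken across R2, so this is a voltage divider.
Series current: I = V1/(R1 + R2) = 5/(56000 + 6200) = 5/62200 = 0.00008039 A
V_R2 = I × R2 = V1 × R2/(R1 + R2) = 5 × 6200/62200 = 0.4984 V

Final answer: 0.4984 V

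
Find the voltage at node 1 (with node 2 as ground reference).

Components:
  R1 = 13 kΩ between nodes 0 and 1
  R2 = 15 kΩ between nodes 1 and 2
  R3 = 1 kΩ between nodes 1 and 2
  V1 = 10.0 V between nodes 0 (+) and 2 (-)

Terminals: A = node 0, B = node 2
Nodal analysis, taking node 2 as the 0 V reference.
Source V1 fixes V_0 = 10 V.
KCL at each unknown node (sum of currents leaving = 0; resistances in Ω):
  Node 1: (V_1 - 10)/13000 + (V_1 - 0)/15000 + (V_1 - 0)/1000 = 0
Collecting terms: 0.001144 × V_1 = 0.0007692  =>  V_1 = 0.6726 V
The requested potential is V_1 = 0.6726 V.

Final answer: V_1 = 0.6726 V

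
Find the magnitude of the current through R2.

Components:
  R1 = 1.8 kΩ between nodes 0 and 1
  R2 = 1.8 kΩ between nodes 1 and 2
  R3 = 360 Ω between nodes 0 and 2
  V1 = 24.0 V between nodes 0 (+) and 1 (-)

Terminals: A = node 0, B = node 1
Nodal analysis, taking node 1 as the 0 V reference.
Source V1 fixes V_0 = 24 V.
KCL at each unknown node (sum of currents leaving = 0; resistances in Ω):
  Node 2: (V_2 - 0)/1800 + (V_2 - 24)/360 = 0
Collecting terms: 0.003333 × V_2 = 0.06667  =>  V_2 = 20 V
I_R2 = (V_1 - V_2)/R2 = (0 - 20)/1800 = -0.01111 A
|I_R2| = 0.01111 A

Final answer: |I_R2| = 0.01111 A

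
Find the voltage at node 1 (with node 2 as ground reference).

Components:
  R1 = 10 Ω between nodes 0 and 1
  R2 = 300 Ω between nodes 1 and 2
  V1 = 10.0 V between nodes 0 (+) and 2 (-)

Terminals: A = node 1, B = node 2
Nodal analysis, taking node 2 as the 0 V reference.
Source V1 fixes V_0 = 10 V.
KCL at each unknown node (sum of currents leaving = 0; resistances in Ω):
  Node 1: (V_1 - 10)/10 + (V_1 - 0)/300 = 0
Collecting terms: 0.1033 × V_1 = 1  =>  V_1 = 9.677 V
The requested potential is V_1 = 9.677 V.

Final answer: V_1 = 9.677 V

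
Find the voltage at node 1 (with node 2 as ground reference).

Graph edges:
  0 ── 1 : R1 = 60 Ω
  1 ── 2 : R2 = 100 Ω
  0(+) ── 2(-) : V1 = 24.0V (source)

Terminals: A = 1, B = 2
Nodal analysis, taking node 2 as the 0 V reference.
Source V1 fixes V_0 = 24 V.
KCL at each unknown node (sum of currents leaving = 0; resistances in Ω):
  Node 1: (V_1 - 24)/60 + (V_1 - 0)/100 = 0
Collecting terms: 0.02667 × V_1 = 0.4  =>  V_1 = 15 V
The requested potential is V_1 = 15 V.

Final answer: V_1 = 15 V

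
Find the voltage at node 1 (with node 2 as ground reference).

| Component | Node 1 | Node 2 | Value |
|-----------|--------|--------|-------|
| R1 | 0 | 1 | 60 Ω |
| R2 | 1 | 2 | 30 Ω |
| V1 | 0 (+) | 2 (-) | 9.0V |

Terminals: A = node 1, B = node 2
Nodal analysis, taking node 2 as the 0 V reference.
Source V1 fixes V_0 = 9 V.
KCL at each unknown node (sum of currents leaving = 0; resistances in Ω):
  Node 1: (V_1 - 9)/60 + (V_1 - 0)/30 = 0
Collecting terms: 0.05 × V_1 = 0.15  =>  V_1 = 3 V
The requested potential is V_1 = 3 V.

Final answer: V_1 = 3 V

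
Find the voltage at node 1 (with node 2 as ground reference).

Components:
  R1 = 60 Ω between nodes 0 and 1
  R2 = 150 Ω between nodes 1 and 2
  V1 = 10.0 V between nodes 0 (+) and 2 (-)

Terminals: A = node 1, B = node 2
Nodal analysis, taking node 2 as the 0 V reference.
Source V1 fixes V_0 = 10 V.
KCL at each unknown node (sum of currents leaving = 0; resistances in Ω):
  Node 1: (V_1 - 10)/60 + (V_1 - 0)/150 = 0
Collecting terms: 0.02333 × V_1 = 0.1667  =>  V_1 = 7.143 V
The requested potential is V_1 = 7.143 V.

Final answer: V_1 = 7.143 V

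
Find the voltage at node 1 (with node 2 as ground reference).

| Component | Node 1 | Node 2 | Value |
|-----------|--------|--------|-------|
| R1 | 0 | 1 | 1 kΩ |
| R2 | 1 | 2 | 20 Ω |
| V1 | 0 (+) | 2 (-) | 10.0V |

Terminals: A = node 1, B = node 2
Nodal analysis, taking node 2 as the 0 V reference.
Source V1 fixes V_0 = 10 V.
KCL at each unknown node (sum of currents leaving = 0; resistances in Ω):
  Node 1: (V_1 - 10)/1000 + (V_1 - 0)/20 = 0
Collecting terms: 0.051 × V_1 = 0.01  =>  V_1 = 0.1961 V
The requested potential is V_1 = 0.1961 V.

Final answer: V_1 = 0.1961 V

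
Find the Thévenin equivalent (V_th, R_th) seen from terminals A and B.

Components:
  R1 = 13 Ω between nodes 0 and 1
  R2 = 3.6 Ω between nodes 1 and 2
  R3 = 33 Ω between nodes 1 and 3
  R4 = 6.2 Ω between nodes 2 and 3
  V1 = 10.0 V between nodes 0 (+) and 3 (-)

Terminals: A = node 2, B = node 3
Step 1 — V_th is the open-circuit voltage V_A - V_B (nothing connected across the terminals).
Nodal analysis, taking node 3 as the 0 V reference.
Source V1 fixes V_0 = 10 V.
KCL at each unknown node (sum of currents leaving = 0; resistances in Ω):
  Node 1: (V_1 - 10)/13 + (V_1 - V_2)/3.6 + (V_1 - 0)/33 = 0
  Node 2: (V_2 - V_1)/3.6 + (V_2 - 0)/6.2 = 0
Collecting terms (coefficients in siemens):
  0.385·V_1 - 0.2778·V_2 = 0.7692
  0.4391·V_2 - 0.2778·V_1 = 0
Determinant D = (0.385)(0.4391) - (-0.2778)(-0.2778) = 0.09188
V_1 = [(0.7692)(0.4391) - (-0.2778)(0)]/D = 3.676 V
V_2 = [(0.385)(0) - (0.7692)(-0.2778)]/D = 2.326 V
V_th = V_2 - V_3 = 2.326 - 0 = 2.326 V
Step 2 — R_th: zero the source — replace V1 by a short circuit (node 3 merges into node 0) — and find the resistance seen between A (node 2) and B (node 0).
Reduce the network between node 2 (A) and node 0 (B) by series/parallel combination:
  Rp1 = R1 ‖ R3 (parallel, both between nodes 0 and 1) = 1/(1/13 + 1/33) = 9.326 Ω
  Rs1 = R2 + Rp1 (series, joined only at node 1) = 3.6 + 9.326 = 12.93 Ω
  Rp2 = R4 ‖ Rs1 (parallel, both between nodes 0 and 2) = 1/(1/6.2 + 1/12.93) = 4.19 Ω
R_th = 4.19 Ω

Final answer: V_th = 2.326 V, R_th = 4.19 Ω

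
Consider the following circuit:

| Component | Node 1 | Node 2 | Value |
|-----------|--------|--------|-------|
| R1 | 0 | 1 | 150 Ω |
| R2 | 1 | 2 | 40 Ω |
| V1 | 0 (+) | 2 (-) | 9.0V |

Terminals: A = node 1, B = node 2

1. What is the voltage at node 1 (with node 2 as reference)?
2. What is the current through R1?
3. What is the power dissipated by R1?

Nodal analysis, taking node 2 as the 0 V reference.
Source V1 fixes V_0 = 9 V.
KCL at each unknown node (sum of currents leaving = 0; resistances in Ω):
  Node 1: (V_1 - 9)/150 + (V_1 - 0)/40 = 0
Collecting terms: 0.03167 × V_1 = 0.06  =>  V_1 = 1.895 V
Part 1:
  Read off the nodal solution: V_1 = 1.895 V
Part 2:
  I_R1 = (V_0 - V_1)/R1 = (9 - 1.895)/150 = 0.04737 A
  Magnitude: I_R1 = 0.04737 A
Part 3:
  I_R1 = (V_0 - V_1)/R1 = (9 - 1.895)/150 = 0.04737 A
  P_R1 = I_R1² × R1 = (0.04737)² × 150 = 0.3366 W

Final answers:
1. V_1 = 1.895 V
2. I_R1 = 0.04737 A
3. P_R1 = 0.3366 W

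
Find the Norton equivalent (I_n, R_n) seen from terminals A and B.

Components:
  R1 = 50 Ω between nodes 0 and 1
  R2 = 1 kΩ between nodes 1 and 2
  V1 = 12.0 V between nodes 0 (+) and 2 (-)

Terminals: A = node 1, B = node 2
Find the Thévenin equivalent first; then I_n = V_th/R_th and R_n = R_th.
Step 1 — V_th is the open-circuit voltage V_A - V_B (nothing connected across the terminals).
Nodal analysis, taking node 2 as the 0 V reference.
Source V1 fixes V_0 = 12 V.
KCL at each unknown node (sum of currents leaving = 0; resistances in Ω):
  Node 1: (V_1 - 12)/50 + (V_1 - 0)/1000 = 0
Collecting terms: 0.021 × V_1 = 0.24  =>  V_1 = 11.43 V
V_th = V_1 - V_2 = 11.43 - 0 = 11.43 V
Step 2 — R_th: zero the source — replace V1 by a short circuit (node 2 merges into node 0) — and find the resistance seen between A (node 1) and B (node 0).
Reduce the network between node 1 (A) and node 0 (B) by series/parallel combination:
  Rp1 = R1 ‖ R2 (parallel, both between nodes 0 and 1) = 1/(1/50 + 1/1000) = 47.62 Ω
R_th = 47.62 Ω
I_n = V_th/R_th = 11.43/47.62 = 0.24 A, and R_n = R_th = 47.62 Ω

Final answer: I_n = 0.24 A, R_n = 47.62 Ω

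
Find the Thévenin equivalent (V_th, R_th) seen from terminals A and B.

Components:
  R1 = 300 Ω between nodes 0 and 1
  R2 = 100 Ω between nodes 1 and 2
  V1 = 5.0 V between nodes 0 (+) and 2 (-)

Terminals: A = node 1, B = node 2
Step 1 — V_th is the open-circuit voltage V_A - V_B (nothing connected across the terminals).
Nodal analysis, taking node 2 as the 0 V reference.
Source V1 fixes V_0 = 5 V.
KCL at each unknown node (sum of currents leaving = 0; resistances in Ω):
  Node 1: (V_1 - 5)/300 + (V_1 - 0)/100 = 0
Collecting terms: 0.01333 × V_1 = 0.01667  =>  V_1 = 1.25 V
V_th = V_1 - V_2 = 1.25 - 0 = 1.25 V
Step 2 — R_th: zero the source — replace V1 by a short circuit (node 2 merges into node 0) — and find the resistance seen between A (node 1) and B (node 0).
Reduce the network between node 1 (A) and node 0 (B) by series/parallel combination:
  Rp1 = R1 ‖ R2 (parallel, both between nodes 0 and 1) = 1/(1/300 + 1/100) = 75 Ω
R_th = 75 Ω

Final answer: V_th = 1.25 V, R_th = 75 Ω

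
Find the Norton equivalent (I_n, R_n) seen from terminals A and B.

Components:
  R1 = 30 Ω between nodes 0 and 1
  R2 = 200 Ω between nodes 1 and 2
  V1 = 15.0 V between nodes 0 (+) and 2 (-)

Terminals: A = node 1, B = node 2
Find the Thévenin equivalent first; then I_n = V_th/R_th and R_n = R_th.
Step 1 — V_th is the open-circuit voltage V_A - V_B (nothing connected across the terminals).
Nodal analysis, taking node 2 as the 0 V reference.
Source V1 fixes V_0 = 15 V.
KCL at each unknown node (sum of currents leaving = 0; resistances in Ω):
  Node 1: (V_1 - 15)/30 + (V_1 - 0)/200 = 0
Collecting terms: 0.03833 × V_1 = 0.5  =>  V_1 = 13.04 V
V_th = V_1 - V_2 = 13.04 - 0 = 13.04 V
Step 2 — R_th: zero the source — replace V1 by a short circuit (node 2 merges into node 0) — and find the resistance seen between A (node 1) and B (node 0).
Reduce the network between node 1 (A) and node 0 (B) by series/parallel combination:
  Rp1 = R1 ‖ R2 (parallel, both between nodes 0 and 1) = 1/(1/30 + 1/200) = 26.09 Ω
R_th = 26.09 Ω
I_n = V_th/R_th = 13.04/26.09 = 0.5 A, and R_n = R_th = 26.09 Ω

Final answer: I_n = 0.5 A, R_n = 26.09 Ω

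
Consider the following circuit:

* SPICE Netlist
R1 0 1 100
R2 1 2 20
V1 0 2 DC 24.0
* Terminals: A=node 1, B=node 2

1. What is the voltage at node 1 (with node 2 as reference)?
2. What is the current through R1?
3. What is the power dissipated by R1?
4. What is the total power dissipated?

Nodal analysis, taking node 2 as the 0 V reference.
Source V1 fixes V_0 = 24 V.
KCL at each unknown node (sum of currents leaving = 0; resistances in Ω):
  Node 1: (V_1 - 24)/100 + (V_1 - 0)/20 = 0
Collecting terms: 0.06 × V_1 = 0.24  =>  V_1 = 4 V
Part 1:
  Read off the nodal solution: V_1 = 4 V
Part 2:
  I_R1 = (V_0 - V_1)/R1 = (24 - 4)/100 = 0.2 A
  Magnitude: I_R1 = 0.2 A
Part 3:
  I_R1 = (V_0 - V_1)/R1 = (24 - 4)/100 = 0.2 A
  P_R1 = I_R1² × R1 = (0.2)² × 100 = 4 W
Part 4:
  Power in each resistor, P = (ΔV)²/R:
    P_R1 = (24 - 4)²/100 = 4 W
    P_R2 = (4 - 0)²/20 = 0.8 W
  P_total = P_R1 + P_R2 = 4.8 W

Final answers:
1. V_1 = 4 V
2. I_R1 = 0.2 A
3. P_R1 = 4 W
4. P_total = 4.8 W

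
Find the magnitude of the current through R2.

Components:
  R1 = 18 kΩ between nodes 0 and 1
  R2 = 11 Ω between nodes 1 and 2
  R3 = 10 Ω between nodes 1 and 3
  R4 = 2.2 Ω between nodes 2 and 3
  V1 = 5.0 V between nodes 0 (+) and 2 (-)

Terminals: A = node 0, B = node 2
Nodal analysis, taking node 2 as the 0 V reference.
Source V1 fixes V_0 = 5 V.
KCL at each unknown node (sum of currents leaving = 0; resistances in Ω):
  Node 1: (V_1 - 5)/18000 + (V_1 - 0)/11 + (V_1 - V_3)/10 = 0
  Node 3: (V_3 - V_1)/10 + (V_3 - 0)/2.2 = 0
Collecting terms (coefficients in siemens):
  0.191·V_1 - 0.1·V_3 = 0.0002778
  0.5545·V_3 - 0.1·V_1 = 0
Determinant D = (0.191)(0.5545) - (-0.1)(-0.1) = 0.0959
V_1 = [(0.0002778)(0.5545) - (-0.1)(0)]/D = 0.001606 V
V_3 = [(0.191)(0) - (0.0002778)(-0.1)]/D = 0.0002897 V
I_R2 = (V_1 - V_2)/R2 = (0.001606 - 0)/11 = 0.000146 A
|I_R2| = 0.000146 A

Final answer: |I_R2| = 0.000146 A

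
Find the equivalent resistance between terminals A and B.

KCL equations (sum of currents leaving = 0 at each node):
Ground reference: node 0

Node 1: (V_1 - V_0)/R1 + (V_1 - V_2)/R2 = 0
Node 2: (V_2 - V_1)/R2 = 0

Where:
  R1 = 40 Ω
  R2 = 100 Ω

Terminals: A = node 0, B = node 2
Reduce the network between node 0 (A) and node 2 (B) by series/parallel combination:
  Rs1 = R1 + R2 (series, joined only at node 1) = 40 + 100 = 140 Ω
R_eq = 140 Ω

Final answer: 140 Ω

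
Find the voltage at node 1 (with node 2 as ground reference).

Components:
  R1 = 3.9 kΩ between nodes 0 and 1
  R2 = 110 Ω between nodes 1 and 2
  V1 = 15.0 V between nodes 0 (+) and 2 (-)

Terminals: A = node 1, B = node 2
Nodal analysis, taking node 2 as the 0 V reference.
Source V1 fixes V_0 = 15 V.
KCL at each unknown node (sum of currents leaving = 0; resistances in Ω):
  Node 1: (V_1 - 15)/3900 + (V_1 - 0)/110 = 0
Collecting terms: 0.009347 × V_1 = 0.003846  =>  V_1 = 0.4115 V
The requested potential is V_1 = 0.4115 V.

Final answer: V_1 = 0.4115 V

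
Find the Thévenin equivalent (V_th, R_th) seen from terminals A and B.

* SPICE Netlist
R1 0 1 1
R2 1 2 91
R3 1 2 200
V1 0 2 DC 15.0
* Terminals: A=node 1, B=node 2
Step 1 — V_th is the open-circuit voltage V_A - V_B (nothing connected across the terminals).
Nodal analysis, taking node 2 as the 0 V reference.
Source V1 fixes V_0 = 15 V.
KCL at each unknown node (sum of currents leaving = 0; resistances in Ω):
  Node 1: (V_1 - 15)/1 + (V_1 - 0)/91 + (V_1 - 0)/200 = 0
Collecting terms: 1.016 × V_1 = 15  =>  V_1 = 14.76 V
V_th = V_1 - V_2 = 14.76 - 0 = 14.76 V
Step 2 — R_th: zero the source — replace V1 by a short circuit (node 2 merges into node 0) — and find the resistance seen between A (node 1) and B (node 0).
Reduce the network between node 1 (A) and node 0 (B) by series/parallel combination:
  Rp1 = R1 ‖ R2 ‖ R3 (parallel, all between nodes 0 and 1) = 1/(1/1 + 1/91 + 1/200) = 0.9843 Ω
R_th = 0.9843 Ω

Final answer: V_th = 14.76 V, R_th = 0.9843 Ω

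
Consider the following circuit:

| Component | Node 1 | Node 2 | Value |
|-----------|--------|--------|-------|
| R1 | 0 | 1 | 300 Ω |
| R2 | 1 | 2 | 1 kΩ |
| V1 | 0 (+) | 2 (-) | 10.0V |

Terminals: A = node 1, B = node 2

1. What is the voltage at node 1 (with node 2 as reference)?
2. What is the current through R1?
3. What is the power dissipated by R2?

Nodal analysis, taking node 2 as the 0 V reference.
Source V1 fixes V_0 = 10 V.
KCL at each unknown node (sum of currents leaving = 0; resistances in Ω):
  Node 1: (V_1 - 10)/300 + (V_1 - 0)/1000 = 0
Collecting terms: 0.004333 × V_1 = 0.03333  =>  V_1 = 7.692 V
Part 1:
  Read off the nodal solution: V_1 = 7.692 V
Part 2:
  I_R1 = (V_0 - V_1)/R1 = (10 - 7.692)/300 = 0.007692 A
  Magnitude: I_R1 = 0.007692 A
Part 3:
  I_R2 = (V_1 - V_2)/R2 = (7.692 - 0)/1000 = 0.007692 A
  P_R2 = I_R2² × R2 = (0.007692)² × 1000 = 0.05917 W

Final answers:
1. V_1 = 7.692 V
2. I_R1 = 0.007692 A
3. P_R2 = 0.05917 W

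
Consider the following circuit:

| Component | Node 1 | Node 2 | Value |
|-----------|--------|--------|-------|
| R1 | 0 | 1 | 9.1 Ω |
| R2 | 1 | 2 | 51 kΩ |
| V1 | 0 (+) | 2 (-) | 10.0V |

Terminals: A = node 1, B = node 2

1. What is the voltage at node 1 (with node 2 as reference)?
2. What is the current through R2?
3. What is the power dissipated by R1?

Nodal analysis, taking node 2 as the 0 V reference.
Source V1 fixes V_0 = 10 V.
KCL at each unknown node (sum of currents leaving = 0; resistances in Ω):
  Node 1: (V_1 - 10)/9.1 + (V_1 - 0)/51000 = 0
Collecting terms: 0.1099 × V_1 = 1.099  =>  V_1 = 9.998 V
Part 1:
  Read off the nodal solution: V_1 = 9.998 V
Part 2:
  I_R2 = (V_1 - V_2)/R2 = (9.998 - 0)/51000 = 0.000196 A
  Magnitude: I_R2 = 0.000196 A
Part 3:
  I_R1 = (V_0 - V_1)/R1 = (10 - 9.998)/9.1 = 0.000196 A
  P_R1 = I_R1² × R1 = (0.000196)² × 9.1 = 0.0000003497 W

Final answers:
1. V_1 = 9.998 V
2. I_R2 = 0.000196 A
3. P_R1 = 3.497e-07 W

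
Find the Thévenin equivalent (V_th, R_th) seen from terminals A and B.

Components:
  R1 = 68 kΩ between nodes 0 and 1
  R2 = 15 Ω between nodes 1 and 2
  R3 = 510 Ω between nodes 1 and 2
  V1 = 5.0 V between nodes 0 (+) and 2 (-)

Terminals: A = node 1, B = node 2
Step 1 — V_th is the open-circuit voltage V_A - V_B (nothing connected across the terminals).
Nodal analysis, taking node 2 as the 0 V reference.
Source V1 fixes V_0 = 5 V.
KCL at each unknown node (sum of currents leaving = 0; resistances in Ω):
  Node 1: (V_1 - 5)/68000 + (V_1 - 0)/15 + (V_1 - 0)/510 = 0
Collecting terms: 0.06864 × V_1 = 0.00007353  =>  V_1 = 0.001071 V
V_th = V_1 - V_2 = 0.001071 - 0 = 0.001071 V
Step 2 — R_th: zero the source — replace V1 by a short circuit (node 2 merges into node 0) — and find the resistance seen between A (node 1) and B (node 0).
Reduce the network between node 1 (A) and node 0 (B) by series/parallel combination:
  Rp1 = R1 ‖ R2 ‖ R3 (parallel, all between nodes 0 and 1) = 1/(1/68000 + 1/15 + 1/510) = 14.57 Ω
R_th = 14.57 Ω

Final answer: V_th = 0.001071 V, R_th = 14.57 Ω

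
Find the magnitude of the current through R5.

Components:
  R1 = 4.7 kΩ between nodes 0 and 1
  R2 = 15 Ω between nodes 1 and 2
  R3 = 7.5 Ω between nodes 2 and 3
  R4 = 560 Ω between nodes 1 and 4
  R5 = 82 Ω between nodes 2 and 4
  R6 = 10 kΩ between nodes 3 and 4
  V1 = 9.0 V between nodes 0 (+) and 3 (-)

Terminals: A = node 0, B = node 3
Nodal analysis, taking node 3 as the 0 V reference.
Source V1 fixes V_0 = 9 V.
KCL at each unknown node (sum of currents leaving = 0; resistances in Ω):
  Node 1: (V_1 - 9)/4700 + (V_1 - V_2)/15 + (V_1 - V_4)/560 = 0
  Node 2: (V_2 - V_1)/15 + (V_2 - 0)/7.5 + (V_2 - V_4)/82 = 0
  Node 4: (V_4 - V_1)/560 + (V_4 - V_2)/82 + (V_4 - 0)/10000 = 0
Collecting terms (coefficients in siemens):
  0.06867·V_1 - 0.06667·V_2 - 0.001786·V_4 = 0.001915
  0.2122·V_2 - 0.06667·V_1 - 0.0122·V_4 = 0
  0.01408·V_4 - 0.001786·V_1 - 0.0122·V_2 = 0
Solving these 3 simultaneous equations (Gaussian elimination) gives:
  V_1 = 0.04221 V, V_2 = 0.01428 V, V_4 = 0.01772 V
I_R5 = (V_2 - V_4)/R5 = (0.01428 - 0.01772)/82 = -0.00004196 A
|I_R5| = 0.00004196 A

Final answer: |I_R5| = 4.196e-05 A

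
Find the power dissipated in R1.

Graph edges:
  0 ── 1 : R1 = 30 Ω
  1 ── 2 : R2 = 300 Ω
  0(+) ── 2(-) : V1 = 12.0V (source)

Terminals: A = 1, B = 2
Nodal analysis, taking node 2 as the 0 V reference.
Source V1 fixes V_0 = 12 V.
KCL at each unknown node (sum of currents leaving = 0; resistances in Ω):
  Node 1: (V_1 - 12)/30 + (V_1 - 0)/300 = 0
Collecting terms: 0.03667 × V_1 = 0.4  =>  V_1 = 10.91 V
I_R1 = (V_0 - V_1)/R1 = (12 - 10.91)/30 = 0.03636 A
P_R1 = I_R1² × R1 = (0.03636)² × 30 = 0.03967 W

Final answer: 0.03967 W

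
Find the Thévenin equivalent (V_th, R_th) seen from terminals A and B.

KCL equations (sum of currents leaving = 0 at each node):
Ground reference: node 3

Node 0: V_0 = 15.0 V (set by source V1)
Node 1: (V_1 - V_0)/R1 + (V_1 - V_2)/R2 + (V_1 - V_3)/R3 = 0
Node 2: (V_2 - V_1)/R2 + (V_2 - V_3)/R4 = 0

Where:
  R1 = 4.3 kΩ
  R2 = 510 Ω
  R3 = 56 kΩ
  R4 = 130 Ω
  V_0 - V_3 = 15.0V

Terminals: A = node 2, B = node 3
Step 1 — V_th is the open-circuit voltage V_A - V_B (nothing connected across the terminals).
Nodal analysis, taking node 3 as the 0 V reference.
Source V1 fixes V_0 = 15 V.
KCL at each unknown node (sum of currents leaving = 0; resistances in Ω):
  Node 1: (V_1 - 15)/4300 + (V_1 - V_2)/510 + (V_1 - 0)/56000 = 0
  Node 2: (V_2 - V_1)/510 + (V_2 - 0)/130 = 0
Collecting terms (coefficients in siemens):
  0.002211·V_1 - 0.001961·V_2 = 0.003488
  0.009653·V_2 - 0.001961·V_1 = 0
Determinant D = (0.002211)(0.009653) - (-0.001961)(-0.001961) = 0.0000175
V_1 = [(0.003488)(0.009653) - (-0.001961)(0)]/D = 1.924 V
V_2 = [(0.002211)(0) - (0.003488)(-0.001961)]/D = 0.3908 V
V_th = V_2 - V_3 = 0.3908 - 0 = 0.3908 V
Step 2 — R_th: zero the source — replace V1 by a short circuit (node 3 merges into node 0) — and find the resistance seen between A (node 2) and B (node 0).
Reduce the network between node 2 (A) and node 0 (B) by series/parallel combination:
  Rp1 = R1 ‖ R3 (parallel, both between nodes 0 and 1) = 1/(1/4300 + 1/56000) = 3993 Ω
  Rs1 = R2 + Rp1 (series, joined only at node 1) = 510 + 3993 = 4503 Ω
  Rp2 = R4 ‖ Rs1 (parallel, both between nodes 0 and 2) = 1/(1/130 + 1/4503) = 126.4 Ω
R_th = 126.4 Ω

Final answer: V_th = 0.3908 V, R_th = 126.4 Ω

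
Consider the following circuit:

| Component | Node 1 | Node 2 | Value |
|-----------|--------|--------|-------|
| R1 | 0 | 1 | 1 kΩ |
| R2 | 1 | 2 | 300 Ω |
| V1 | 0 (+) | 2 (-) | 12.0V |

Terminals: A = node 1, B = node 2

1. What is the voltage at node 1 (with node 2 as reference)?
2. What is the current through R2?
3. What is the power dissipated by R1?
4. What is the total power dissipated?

Nodal analysis, taking node 2 as the 0 V reference.
Source V1 fixes V_0 = 12 V.
KCL at each unknown node (sum of currents leaving = 0; resistances in Ω):
  Node 1: (V_1 - 12)/1000 + (V_1 - 0)/300 = 0
Collecting terms: 0.004333 × V_1 = 0.012  =>  V_1 = 2.769 V
Part 1:
  Read off the nodal solution: V_1 = 2.769 V
Part 2:
  I_R2 = (V_1 - V_2)/R2 = (2.769 - 0)/300 = 0.009231 A
  Magnitude: I_R2 = 0.009231 A
Part 3:
  I_R1 = (V_0 - V_1)/R1 = (12 - 2.769)/1000 = 0.009231 A
  P_R1 = I_R1² × R1 = (0.009231)² × 1000 = 0.08521 W
Part 4:
  Power in each resistor, P = (ΔV)²/R:
    P_R1 = (12 - 2.769)²/1000 = 0.08521 W
    P_R2 = (2.769 - 0)²/300 = 0.02556 W
  P_total = P_R1 + P_R2 = 0.1108 W

Final answers:
1. V_1 = 2.769 V
2. I_R2 = 0.009231 A
3. P_R1 = 0.08521 W
4. P_total = 0.1108 W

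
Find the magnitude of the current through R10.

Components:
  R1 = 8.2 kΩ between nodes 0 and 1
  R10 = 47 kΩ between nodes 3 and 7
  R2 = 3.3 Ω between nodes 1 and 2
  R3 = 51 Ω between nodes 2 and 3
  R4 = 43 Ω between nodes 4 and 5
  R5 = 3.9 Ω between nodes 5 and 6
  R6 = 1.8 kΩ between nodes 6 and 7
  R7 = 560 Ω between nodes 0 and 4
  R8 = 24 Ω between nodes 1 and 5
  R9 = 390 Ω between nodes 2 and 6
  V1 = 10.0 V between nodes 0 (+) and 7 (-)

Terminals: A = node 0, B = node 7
Nodal analysis, taking node 7 as the 0 V reference.
Source V1 fixes V_0 = 10 V.
KCL at each unknown node (sum of currents leaving = 0; resistances in Ω):
  Node 1: (V_1 - 10)/8200 + (V_1 - V_2)/3.3 + (V_1 - V_5)/24 = 0
  Node 2: (V_2 - V_1)/3.3 + (V_2 - V_3)/51 + (V_2 - V_6)/390 = 0
  Node 3: (V_3 - V_2)/51 + (V_3 - 0)/47000 = 0
  Node 4: (V_4 - V_5)/43 + (V_4 - 10)/560 = 0
  Node 5: (V_5 - V_4)/43 + (V_5 - V_6)/3.9 + (V_5 - V_1)/24 = 0
  Node 6: (V_6 - V_5)/3.9 + (V_6 - 0)/1800 + (V_6 - V_2)/390 = 0
Collecting terms (coefficients in siemens):
  0.3448·V_1 - 0.303·V_2 - 0.04167·V_5 = 0.00122
  0.3252·V_2 - 0.303·V_1 - 0.01961·V_3 - 0.002564·V_6 = 0
  0.01963·V_3 - 0.01961·V_2 = 0
  0.02504·V_4 - 0.02326·V_5 = 0.01786
  0.3213·V_5 - 0.04167·V_1 - 0.02326·V_4 - 0.2564·V_6 = 0
  0.2595·V_6 - 0.002564·V_2 - 0.2564·V_5 = 0
Solving these 6 simultaneous equations (Gaussian elimination) gives:
  V_1 = 7.559 V, V_2 = 7.558 V, V_3 = 7.55 V, V_4 = 7.731 V
  V_5 = 7.557 V, V_6 = 7.54 V
I_R10 = (V_3 - V_7)/R10 = (7.55 - 0)/47000 = 0.0001606 A
|I_R10| = 0.0001606 A

Final answer: |I_R10| = 0.0001606 A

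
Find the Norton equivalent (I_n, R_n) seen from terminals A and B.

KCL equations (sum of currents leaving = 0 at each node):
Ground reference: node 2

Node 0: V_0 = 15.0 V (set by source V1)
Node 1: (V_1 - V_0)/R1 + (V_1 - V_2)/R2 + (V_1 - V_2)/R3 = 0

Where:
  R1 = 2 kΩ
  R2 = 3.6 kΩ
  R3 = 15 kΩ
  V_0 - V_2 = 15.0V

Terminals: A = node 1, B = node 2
Find the Thévenin equivalent first; then I_n = V_th/R_th and R_n = R_th.
Step 1 — V_th is the open-circuit voltage V_A - V_B (nothing connected across the terminals).
Nodal analysis, taking node 2 as the 0 V reference.
Source V1 fixes V_0 = 15 V.
KCL at each unknown node (sum of currents leaving = 0; resistances in Ω):
  Node 1: (V_1 - 15)/2000 + (V_1 - 0)/3600 + (V_1 - 0)/15000 = 0
Collecting terms: 0.0008444 × V_1 = 0.0075  =>  V_1 = 8.882 V
V_th = V_1 - V_2 = 8.882 - 0 = 8.882 V
Step 2 — R_th: zero the source — replace V1 by a short circuit (node 2 merges into node 0) — and find the resistance seen between A (node 1) and B (node 0).
Reduce the network between node 1 (A) and node 0 (B) by series/parallel combination:
  Rp1 = R1 ‖ R2 ‖ R3 (parallel, all between nodes 0 and 1) = 1/(1/2000 + 1/3600 + 1/15000) = 1184 Ω
R_th = 1.184 kΩ
I_n = V_th/R_th = 8.882/1184 = 0.0075 A, and R_n = R_th = 1.184 kΩ

Final answer: I_n = 0.0075 A, R_n = 1.184 kΩ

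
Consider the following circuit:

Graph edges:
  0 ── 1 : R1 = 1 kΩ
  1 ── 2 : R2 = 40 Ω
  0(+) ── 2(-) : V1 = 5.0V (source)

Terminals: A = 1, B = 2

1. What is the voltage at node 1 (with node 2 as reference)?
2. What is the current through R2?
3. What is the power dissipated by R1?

Nodal analysis, taking node 2 as the 0 V reference.
Source V1 fixes V_0 = 5 V.
KCL at each unknown node (sum of currents leaving = 0; resistances in Ω):
  Node 1: (V_1 - 5)/1000 + (V_1 - 0)/40 = 0
Collecting terms: 0.026 × V_1 = 0.005  =>  V_1 = 0.1923 V
Part 1:
  Read off the nodal solution: V_1 = 0.1923 V
Part 2:
  I_R2 = (V_1 - V_2)/R2 = (0.1923 - 0)/40 = 0.004808 A
  Magnitude: I_R2 = 0.004808 A
Part 3:
  I_R1 = (V_0 - V_1)/R1 = (5 - 0.1923)/1000 = 0.004808 A
  P_R1 = I_R1² × R1 = (0.004808)² × 1000 = 0.02311 W

Final answers:
1. V_1 = 0.1923 V
2. I_R2 = 0.004808 A
3. P_R1 = 0.02311 W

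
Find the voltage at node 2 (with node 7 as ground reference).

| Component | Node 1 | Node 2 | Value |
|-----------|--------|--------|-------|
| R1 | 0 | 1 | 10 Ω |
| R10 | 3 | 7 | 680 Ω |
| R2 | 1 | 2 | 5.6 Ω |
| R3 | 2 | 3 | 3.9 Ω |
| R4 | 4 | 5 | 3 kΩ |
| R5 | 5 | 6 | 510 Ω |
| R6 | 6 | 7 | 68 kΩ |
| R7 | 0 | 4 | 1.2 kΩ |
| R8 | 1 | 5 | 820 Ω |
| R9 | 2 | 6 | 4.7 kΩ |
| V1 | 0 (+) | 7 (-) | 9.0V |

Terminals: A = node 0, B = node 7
Nodal analysis, taking node 7 as the 0 V reference.
Source V1 fixes V_0 = 9 V.
KCL at each unknown node (sum of currents leaving = 0; resistances in Ω):
  Node 1: (V_1 - 9)/10 + (V_1 - V_2)/5.6 + (V_1 - V_5)/820 = 0
  Node 2: (V_2 - V_1)/5.6 + (V_2 - V_3)/3.9 + (V_2 - V_6)/4700 = 0
  Node 3: (V_3 - V_2)/3.9 + (V_3 - 0)/680 = 0
  Node 4: (V_4 - V_5)/3000 + (V_4 - 9)/1200 = 0
  Node 5: (V_5 - V_4)/3000 + (V_5 - V_6)/510 + (V_5 - V_1)/820 = 0
  Node 6: (V_6 - V_5)/510 + (V_6 - 0)/68000 + (V_6 - V_2)/4700 = 0
Collecting terms (coefficients in siemens):
  0.2798·V_1 - 0.1786·V_2 - 0.00122·V_5 = 0.9
  0.4352·V_2 - 0.1786·V_1 - 0.2564·V_3 - 0.0002128·V_6 = 0
  0.2579·V_3 - 0.2564·V_2 = 0
  0.001167·V_4 - 0.0003333·V_5 = 0.0075
  0.003514·V_5 - 0.00122·V_1 - 0.0003333·V_4 - 0.001961·V_6 = 0
  0.002188·V_6 - 0.0002128·V_2 - 0.001961·V_5 = 0
Solving these 6 simultaneous equations (Gaussian elimination) gives:
  V_1 = 8.871 V, V_2 = 8.798 V, V_3 = 8.748 V, V_4 = 8.946 V
  V_5 = 8.81 V, V_6 = 8.75 V
The requested potential is V_2 = 8.798 V.

Final answer: V_2 = 8.798 V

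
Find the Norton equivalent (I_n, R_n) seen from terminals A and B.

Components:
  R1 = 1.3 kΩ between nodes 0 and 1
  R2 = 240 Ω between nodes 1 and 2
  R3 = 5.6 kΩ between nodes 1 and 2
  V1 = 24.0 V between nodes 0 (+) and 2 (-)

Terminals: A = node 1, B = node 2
Find the Thévenin equivalent first; then I_n = V_th/R_th and R_n = R_th.
Step 1 — V_th is the open-circuit voltage V_A - V_B (nothing connected across the terminals).
Nodal analysis, taking node 2 as the 0 V reference.
Source V1 fixes V_0 = 24 V.
KCL at each unknown node (sum of currents leaving = 0; resistances in Ω):
  Node 1: (V_1 - 24)/1300 + (V_1 - 0)/240 + (V_1 - 0)/5600 = 0
Collecting terms: 0.005114 × V_1 = 0.01846  =>  V_1 = 3.61 V
V_th = V_1 - V_2 = 3.61 - 0 = 3.61 V
Step 2 — R_th: zero the source — replace V1 by a short circuit (node 2 merges into node 0) — and find the resistance seen between A (node 1) and B (node 0).
Reduce the network between node 1 (A) and node 0 (B) by series/parallel combination:
  Rp1 = R1 ‖ R2 ‖ R3 (parallel, all between nodes 0 and 1) = 1/(1/1300 + 1/240 + 1/5600) = 195.5 Ω
R_th = 195.5 Ω
I_n = V_th/R_th = 3.61/195.5 = 0.01846 A, and R_n = R_th = 195.5 Ω

Final answer: I_n = 0.01846 A, R_n = 195.5 Ω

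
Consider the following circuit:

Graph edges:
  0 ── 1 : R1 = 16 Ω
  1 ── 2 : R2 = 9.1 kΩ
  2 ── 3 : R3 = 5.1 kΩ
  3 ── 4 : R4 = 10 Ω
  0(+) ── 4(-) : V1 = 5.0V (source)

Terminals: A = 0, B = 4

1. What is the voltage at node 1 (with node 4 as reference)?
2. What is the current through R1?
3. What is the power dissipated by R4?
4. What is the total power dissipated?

Nodal analysis, taking node 4 as the 0 V reference.
Source V1 fixes V_0 = 5 V.
KCL at each unknown node (sum of currents leaving = 0; resistances in Ω):
  Node 1: (V_1 - 5)/16 + (V_1 - V_2)/9100 = 0
  Node 2: (V_2 - V_1)/9100 + (V_2 - V_3)/5100 = 0
  Node 3: (V_3 - V_2)/5100 + (V_3 - 0)/10 = 0
Collecting terms (coefficients in siemens):
  0.06261·V_1 - 0.0001099·V_2 = 0.3125
  0.000306·V_2 - 0.0001099·V_1 - 0.0001961·V_3 = 0
  0.1002·V_3 - 0.0001961·V_2 = 0
Solving these 3 simultaneous equations (Gaussian elimination) gives:
  V_1 = 4.994 V, V_2 = 1.796 V, V_3 = 0.003515 V
Part 1:
  Read off the nodal solution: V_1 = 4.994 V
Part 2:
  I_R1 = (V_0 - V_1)/R1 = (5 - 4.994)/16 = 0.0003515 A
  Magnitude: I_R1 = 0.0003515 A
Part 3:
  I_R4 = (V_3 - V_4)/R4 = (0.003515 - 0)/10 = 0.0003515 A
  P_R4 = I_R4² × R4 = (0.0003515)² × 10 = 0.000001235 W
Part 4:
  Power in each resistor, P = (ΔV)²/R:
    P_R1 = (5 - 4.994)²/16 = 0.000001976 W
    P_R2 = (4.994 - 1.796)²/9100 = 0.001124 W
    P_R3 = (1.796 - 0.003515)²/5100 = 0.00063 W
    P_R4 = (0.003515 - 0)²/10 = 0.000001235 W
  P_total = P_R1 + P_R2 + P_R3 + P_R4 = 0.001757 W

Final answers:
1. V_1 = 4.994 V
2. I_R1 = 0.0003515 A
3. P_R4 = 1.235e-06 W
4. P_total = 0.001757 W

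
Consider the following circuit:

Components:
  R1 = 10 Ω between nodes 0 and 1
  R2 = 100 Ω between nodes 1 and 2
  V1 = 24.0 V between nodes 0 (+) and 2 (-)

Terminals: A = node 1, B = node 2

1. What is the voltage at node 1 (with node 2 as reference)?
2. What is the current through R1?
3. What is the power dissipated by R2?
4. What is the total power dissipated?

Nodal analysis, taking node 2 as the 0 V reference.
Source V1 fixes V_0 = 24 V.
KCL at each unknown node (sum of currents leaving = 0; resistances in Ω):
  Node 1: (V_1 - 24)/10 + (V_1 - 0)/100 = 0
Collecting terms: 0.11 × V_1 = 2.4  =>  V_1 = 21.82 V
Part 1:
  Read off the nodal solution: V_1 = 21.82 V
Part 2:
  I_R1 = (V_0 - V_1)/R1 = (24 - 21.82)/10 = 0.2182 A
  Magnitude: I_R1 = 0.2182 A
Part 3:
  I_R2 = (V_1 - V_2)/R2 = (21.82 - 0)/100 = 0.2182 A
  P_R2 = I_R2² × R2 = (0.2182)² × 100 = 4.76 W
Part 4:
  Power in each resistor, P = (ΔV)²/R:
    P_R1 = (24 - 21.82)²/10 = 0.476 W
    P_R2 = (21.82 - 0)²/100 = 4.76 W
  P_total = P_R1 + P_R2 = 5.236 W

Final answers:
1. V_1 = 21.82 V
2. I_R1 = 0.2182 A
3. P_R2 = 4.76 W
4. P_total = 5.236 W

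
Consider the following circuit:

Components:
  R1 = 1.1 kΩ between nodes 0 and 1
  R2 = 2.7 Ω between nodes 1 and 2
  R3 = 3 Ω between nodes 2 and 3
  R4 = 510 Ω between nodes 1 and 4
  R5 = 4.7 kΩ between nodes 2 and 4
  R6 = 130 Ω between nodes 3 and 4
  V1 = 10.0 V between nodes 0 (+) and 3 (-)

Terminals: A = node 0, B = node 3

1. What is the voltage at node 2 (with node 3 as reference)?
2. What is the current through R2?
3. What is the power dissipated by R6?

Nodal analysis, taking node 3 as the 0 V reference.
Source V1 fixes V_0 = 10 V.
KCL at each unknown node (sum of currents leaving = 0; resistances in Ω):
  Node 1: (V_1 - 10)/1100 + (V_1 - V_2)/2.7 + (V_1 - V_4)/510 = 0
  Node 2: (V_2 - V_1)/2.7 + (V_2 - 0)/3 + (V_2 - V_4)/4700 = 0
  Node 4: (V_4 - V_1)/510 + (V_4 - V_2)/4700 + (V_4 - 0)/130 = 0
Collecting terms (coefficients in siemens):
  0.3732·V_1 - 0.3704·V_2 - 0.001961·V_4 = 0.009091
  0.7039·V_2 - 0.3704·V_1 - 0.0002128·V_4 = 0
  0.009866·V_4 - 0.001961·V_1 - 0.0002128·V_2 = 0
Solving these 3 simultaneous equations (Gaussian elimination) gives:
  V_1 = 0.05109 V, V_2 = 0.02689 V, V_4 = 0.01073 V
Part 1:
  Read off the nodal solution: V_2 = 0.02689 V
Part 2:
  I_R2 = (V_1 - V_2)/R2 = (0.05109 - 0.02689)/2.7 = 0.008965 A
  Magnitude: I_R2 = 0.008965 A
Part 3:
  I_R6 = (V_3 - V_4)/R6 = (0 - 0.01073)/130 = -0.00008257 A
  P_R6 = I_R6² × R6 = (-0.00008257)² × 130 = 0.0000008863 W

Final answers:
1. V_2 = 0.02689 V
2. I_R2 = 0.008965 A
3. P_R6 = 8.863e-07 W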